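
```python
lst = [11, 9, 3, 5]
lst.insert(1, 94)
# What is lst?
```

[11, 94, 9, 3, 5]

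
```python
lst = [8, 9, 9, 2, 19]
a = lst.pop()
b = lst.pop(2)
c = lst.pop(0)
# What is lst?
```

After line 1: lst = [8, 9, 9, 2, 19]
After line 2 (pop() -> a = 19): lst = [8, 9, 9, 2]
After line 3 (pop(2) -> b = 9): lst = [8, 9, 2]
After line 4 (pop(0) -> c = 8): lst = [9, 2]

[9, 2]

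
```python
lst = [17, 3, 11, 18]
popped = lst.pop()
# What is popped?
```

18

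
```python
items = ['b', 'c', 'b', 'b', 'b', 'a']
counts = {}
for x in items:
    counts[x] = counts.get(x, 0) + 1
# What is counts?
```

Initial: counts = {}, items = ['b', 'c', 'b', 'b', 'b', 'a']
See 'b': counts = {'b': 1}
See 'c': counts = {'b': 1, 'c': 1}
See 'b': counts = {'b': 2, 'c': 1}
See 'b': counts = {'b': 3, 'c': 1}
See 'b': counts = {'b': 4, 'c': 1}
See 'a': counts = {'b': 4, 'c': 1, 'a': 1}

{'b': 4, 'c': 1, 'a': 1}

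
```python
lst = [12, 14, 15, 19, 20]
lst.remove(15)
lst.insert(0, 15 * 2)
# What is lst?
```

After line 1: lst = [12, 14, 15, 19, 20]
After line 2 (remove first 15): lst = [12, 14, 19, 20]
After line 3 (insert 30 at index 0): lst = [30, 12, 14, 19, 20]

[30, 12, 14, 19, 20]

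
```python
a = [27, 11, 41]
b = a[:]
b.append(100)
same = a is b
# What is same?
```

After line 1: a = [27, 11, 41]
After line 2 (b = a[:] is a shallow copy, new object): a = [27, 11, 41], b = [27, 11, 41]
After line 3 (append only mutates b): a = [27, 11, 41], b = [27, 11, 41, 100]
After line 4 (same = a is b; different objects -> False): same = False

False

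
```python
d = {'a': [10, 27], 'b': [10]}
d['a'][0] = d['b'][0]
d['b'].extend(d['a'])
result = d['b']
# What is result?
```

After line 1: d = {'a': [10, 27], 'b': [10]}
After line 2 (a[0] = b[0] = 10): d = {'a': [10, 27], 'b': [10]}
After line 3 (b.extend(a) appends [10, 27]): d = {'a': [10, 27], 'b': [10, 10, 27]}
After line 4: result = d['b'] = [10, 10, 27]

[10, 10, 27]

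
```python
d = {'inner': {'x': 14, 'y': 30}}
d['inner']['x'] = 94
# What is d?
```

After line 1: d = {'inner': {'x': 14, 'y': 30}}
After line 2 (inner x overwritten): d = {'inner': {'x': 94, 'y': 30}}

{'inner': {'x': 94, 'y': 30}}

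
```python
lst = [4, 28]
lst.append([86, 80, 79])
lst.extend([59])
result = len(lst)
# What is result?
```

After line 1: lst = [4, 28]
After line 2 (append adds [86, 80, 79] as single element): lst = [4, 28, [86, 80, 79]]
After line 3 (extend unpacks [59], adds 59): lst = [4, 28, [86, 80, 79], 59]
After line 4: result = len(lst) = 4

4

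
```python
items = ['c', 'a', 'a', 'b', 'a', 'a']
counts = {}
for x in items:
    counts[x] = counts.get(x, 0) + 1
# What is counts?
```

Initial: counts = {}, items = ['c', 'a', 'a', 'b', 'a', 'a']
See 'c': counts = {'c': 1}
See 'a': counts = {'c': 1, 'a': 1}
See 'a': counts = {'c': 1, 'a': 2}
See 'b': counts = {'c': 1, 'a': 2, 'b': 1}
See 'a': counts = {'c': 1, 'a': 3, 'b': 1}
See 'a': counts = {'c': 1, 'a': 4, 'b': 1}

{'c': 1, 'a': 4, 'b': 1}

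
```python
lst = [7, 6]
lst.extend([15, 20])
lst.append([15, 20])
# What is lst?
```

After line 1: lst = [7, 6]
After line 2 (extend unpacks [15, 20]): lst = [7, 6, 15, 20]
After line 3 (append adds [15, 20] as single element): lst = [7, 6, 15, 20, [15, 20]]

[7, 6, 15, 20, [15, 20]]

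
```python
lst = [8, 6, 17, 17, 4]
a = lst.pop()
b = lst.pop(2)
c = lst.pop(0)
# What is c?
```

After line 1: lst = [8, 6, 17, 17, 4]
After line 2 (pop() -> a = 4): lst = [8, 6, 17, 17]
After line 3 (pop(2) -> b = 17): lst = [8, 6, 17]
After line 4 (pop(0) -> c = 8): lst = [6, 17]

8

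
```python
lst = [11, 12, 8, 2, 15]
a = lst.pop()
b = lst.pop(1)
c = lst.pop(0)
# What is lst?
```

After line 1: lst = [11, 12, 8, 2, 15]
After line 2 (pop() -> a = 15): lst = [11, 12, 8, 2]
After line 3 (pop(1) -> b = 12): lst = [11, 8, 2]
After line 4 (pop(0) -> c = 11): lst = [8, 2]

[8, 2]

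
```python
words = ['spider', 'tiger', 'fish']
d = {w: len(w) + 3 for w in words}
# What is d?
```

{'spider': 9, 'tiger': 8, 'fish': 7}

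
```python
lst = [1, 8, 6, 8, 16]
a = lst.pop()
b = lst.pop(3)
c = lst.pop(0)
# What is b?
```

After line 1: lst = [1, 8, 6, 8, 16]
After line 2 (pop() -> a = 16): lst = [1, 8, 6, 8]
After line 3 (pop(3) -> b = 8): lst = [1, 8, 6]
After line 4 (pop(0) -> c = 1): lst = [8, 6]

8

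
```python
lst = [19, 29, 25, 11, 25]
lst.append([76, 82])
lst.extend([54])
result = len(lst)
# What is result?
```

After line 1: lst = [19, 29, 25, 11, 25]
After line 2 (append adds [76, 82] as single element): lst = [19, 29, 25, 11, 25, [76, 82]]
After line 3 (extend unpacks [54], adds 54): lst = [19, 29, 25, 11, 25, [76, 82], 54]
After line 4: result = len(lst) = 7

7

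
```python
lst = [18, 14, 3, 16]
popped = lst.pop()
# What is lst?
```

[18, 14, 3]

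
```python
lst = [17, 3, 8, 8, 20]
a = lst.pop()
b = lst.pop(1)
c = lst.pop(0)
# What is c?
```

After line 1: lst = [17, 3, 8, 8, 20]
After line 2 (pop() -> a = 20): lst = [17, 3, 8, 8]
After line 3 (pop(1) -> b = 3): lst = [17, 8, 8]
After line 4 (pop(0) -> c = 17): lst = [8, 8]

17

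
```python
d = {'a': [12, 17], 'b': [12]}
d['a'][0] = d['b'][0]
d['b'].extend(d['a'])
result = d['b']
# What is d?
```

After line 1: d = {'a': [12, 17], 'b': [12]}
After line 2 (a[0] = b[0] = 12): d = {'a': [12, 17], 'b': [12]}
After line 3 (b.extend(a) appends [12, 17]): d = {'a': [12, 17], 'b': [12, 12, 17]}
After line 4: result = d['b'] = [12, 12, 17]

{'a': [12, 17], 'b': [12, 12, 17]}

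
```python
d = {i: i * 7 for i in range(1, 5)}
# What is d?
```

{1: 7, 2: 14, 3: 21, 4: 28}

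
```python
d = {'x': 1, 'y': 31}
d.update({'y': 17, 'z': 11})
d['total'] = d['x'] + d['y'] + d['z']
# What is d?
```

After line 1: d = {'x': 1, 'y': 31}
After line 2 (y overwritten, z added): d = {'x': 1, 'y': 17, 'z': 11}
After line 3 (total = 1 + 17 + 11 = 29): d = {'x': 1, 'y': 17, 'z': 11, 'total': 29}

{'x': 1, 'y': 17, 'z': 11, 'total': 29}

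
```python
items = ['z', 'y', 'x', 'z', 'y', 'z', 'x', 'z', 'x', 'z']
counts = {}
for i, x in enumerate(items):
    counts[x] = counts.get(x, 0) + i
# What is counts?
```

Initial: counts = {}, items = ['z', 'y', 'x', 'z', 'y', 'z', 'x', 'z', 'x', 'z']
i=0, x='z': counts = {'z': 0}
i=1, x='y': counts = {'z': 0, 'y': 1}
i=2, x='x': counts = {'z': 0, 'y': 1, 'x': 2}
i=3, x='z': counts = {'z': 3, 'y': 1, 'x': 2}
i=4, x='y': counts = {'z': 3, 'y': 5, 'x': 2}
i=5, x='z': counts = {'z': 8, 'y': 5, 'x': 2}
i=6, x='x': counts = {'z': 8, 'y': 5, 'x': 8}
i=7, x='z': counts = {'z': 15, 'y': 5, 'x': 8}
i=8, x='x': counts = {'z': 15, 'y': 5, 'x': 16}
i=9, x='z': counts = {'z': 24, 'y': 5, 'x': 16}

{'z': 24, 'y': 5, 'x': 16}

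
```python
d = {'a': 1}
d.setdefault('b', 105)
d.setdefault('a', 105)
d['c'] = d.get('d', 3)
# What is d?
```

After line 1: d = {'a': 1}
After line 2 (setdefault adds 'b'=105): d = {'a': 1, 'b': 105}
After line 3 (setdefault 'a' no-op, already exists): d = {'a': 1, 'b': 105}
After line 4 (get('d', 3) returns default since 'd' not in d): d = {'a': 1, 'b': 105, 'c': 3}

{'a': 1, 'b': 105, 'c': 3}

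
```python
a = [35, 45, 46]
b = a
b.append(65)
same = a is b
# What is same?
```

After line 1: a = [35, 45, 46]
After line 2 (b = a is an alias, same object): a = [35, 45, 46], b = [35, 45, 46]
After line 3 (b.append mutates the shared list): a = [35, 45, 46, 65], b = [35, 45, 46, 65]
After line 4 (same = a is b; same object -> True): same = True

True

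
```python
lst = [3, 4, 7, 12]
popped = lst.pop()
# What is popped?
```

12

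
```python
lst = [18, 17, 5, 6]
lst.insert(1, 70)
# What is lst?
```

[18, 70, 17, 5, 6]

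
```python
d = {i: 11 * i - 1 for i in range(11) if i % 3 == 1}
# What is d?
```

{1: 10, 4: 43, 7: 76, 10: 109}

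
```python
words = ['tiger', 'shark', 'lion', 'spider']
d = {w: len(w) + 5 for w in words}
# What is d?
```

{'tiger': 10, 'shark': 10, 'lion': 9, 'spider': 11}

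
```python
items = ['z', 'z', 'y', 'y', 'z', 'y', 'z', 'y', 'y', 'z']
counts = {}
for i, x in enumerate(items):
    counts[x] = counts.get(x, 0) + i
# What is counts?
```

Initial: counts = {}, items = ['z', 'z', 'y', 'y', 'z', 'y', 'z', 'y', 'y', 'z']
i=0, x='z': counts = {'z': 0}
i=1, x='z': counts = {'z': 1}
i=2, x='y': counts = {'z': 1, 'y': 2}
i=3, x='y': counts = {'z': 1, 'y': 5}
i=4, x='z': counts = {'z': 5, 'y': 5}
i=5, x='y': counts = {'z': 5, 'y': 10}
i=6, x='z': counts = {'z': 11, 'y': 10}
i=7, x='y': counts = {'z': 11, 'y': 17}
i=8, x='y': counts = {'z': 11, 'y': 25}
i=9, x='z': counts = {'z': 20, 'y': 25}

{'z': 20, 'y': 25}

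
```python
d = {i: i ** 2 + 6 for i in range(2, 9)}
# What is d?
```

{2: 10, 3: 15, 4: 22, 5: 31, 6: 42, 7: 55, 8: 70}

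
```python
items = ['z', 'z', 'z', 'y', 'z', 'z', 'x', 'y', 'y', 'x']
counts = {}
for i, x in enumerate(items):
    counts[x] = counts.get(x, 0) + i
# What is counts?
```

Initial: counts = {}, items = ['z', 'z', 'z', 'y', 'z', 'z', 'x', 'y', 'y', 'x']
i=0, x='z': counts = {'z': 0}
i=1, x='z': counts = {'z': 1}
i=2, x='z': counts = {'z': 3}
i=3, x='y': counts = {'z': 3, 'y': 3}
i=4, x='z': counts = {'z': 7, 'y': 3}
i=5, x='z': counts = {'z': 12, 'y': 3}
i=6, x='x': counts = {'z': 12, 'y': 3, 'x': 6}
i=7, x='y': counts = {'z': 12, 'y': 10, 'x': 6}
i=8, x='y': counts = {'z': 12, 'y': 18, 'x': 6}
i=9, x='x': counts = {'z': 12, 'y': 18, 'x': 15}

{'z': 12, 'y': 18, 'x': 15}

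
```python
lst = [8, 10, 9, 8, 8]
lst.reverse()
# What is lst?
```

[8, 8, 9, 10, 8]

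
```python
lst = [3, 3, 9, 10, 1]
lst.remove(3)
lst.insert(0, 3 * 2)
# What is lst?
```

After line 1: lst = [3, 3, 9, 10, 1]
After line 2 (remove first 3): lst = [3, 9, 10, 1]
After line 3 (insert 6 at index 0): lst = [6, 3, 9, 10, 1]

[6, 3, 9, 10, 1]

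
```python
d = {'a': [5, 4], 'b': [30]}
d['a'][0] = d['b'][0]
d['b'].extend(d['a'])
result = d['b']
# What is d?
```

After line 1: d = {'a': [5, 4], 'b': [30]}
After line 2 (a[0] = b[0] = 30): d = {'a': [30, 4], 'b': [30]}
After line 3 (b.extend(a) appends [30, 4]): d = {'a': [30, 4], 'b': [30, 30, 4]}
After line 4: result = d['b'] = [30, 30, 4]

{'a': [30, 4], 'b': [30, 30, 4]}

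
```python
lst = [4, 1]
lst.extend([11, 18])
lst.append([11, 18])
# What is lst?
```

After line 1: lst = [4, 1]
After line 2 (extend unpacks [11, 18]): lst = [4, 1, 11, 18]
After line 3 (append adds [11, 18] as single element): lst = [4, 1, 11, 18, [11, 18]]

[4, 1, 11, 18, [11, 18]]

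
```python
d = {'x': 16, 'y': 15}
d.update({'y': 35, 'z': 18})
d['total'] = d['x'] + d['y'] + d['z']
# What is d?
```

After line 1: d = {'x': 16, 'y': 15}
After line 2 (y overwritten, z added): d = {'x': 16, 'y': 35, 'z': 18}
After line 3 (total = 16 + 35 + 18 = 69): d = {'x': 16, 'y': 35, 'z': 18, 'total': 69}

{'x': 16, 'y': 35, 'z': 18, 'total': 69}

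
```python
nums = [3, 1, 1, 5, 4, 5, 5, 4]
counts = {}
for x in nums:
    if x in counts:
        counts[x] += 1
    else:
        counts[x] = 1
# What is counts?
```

Initial: counts = {}, nums = [3, 1, 1, 5, 4, 5, 5, 4]
See 3: counts = {3: 1}
See 1: counts = {3: 1, 1: 1}
See 1: counts = {3: 1, 1: 2}
See 5: counts = {3: 1, 1: 2, 5: 1}
See 4: counts = {3: 1, 1: 2, 5: 1, 4: 1}
See 5: counts = {3: 1, 1: 2, 5: 2, 4: 1}
See 5: counts = {3: 1, 1: 2, 5: 3, 4: 1}
See 4: counts = {3: 1, 1: 2, 5: 3, 4: 2}

{3: 1, 1: 2, 5: 3, 4: 2}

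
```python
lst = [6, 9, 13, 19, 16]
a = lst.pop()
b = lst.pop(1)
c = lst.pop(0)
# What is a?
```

After line 1: lst = [6, 9, 13, 19, 16]
After line 2 (pop() -> a = 16): lst = [6, 9, 13, 19]
After line 3 (pop(1) -> b = 9): lst = [6, 13, 19]
After line 4 (pop(0) -> c = 6): lst = [13, 19]

16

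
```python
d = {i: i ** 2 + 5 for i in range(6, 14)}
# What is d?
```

{6: 41, 7: 54, 8: 69, 9: 86, 10: 105, 11: 126, 12: 149, 13: 174}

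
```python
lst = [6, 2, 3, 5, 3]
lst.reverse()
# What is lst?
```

[3, 5, 3, 2, 6]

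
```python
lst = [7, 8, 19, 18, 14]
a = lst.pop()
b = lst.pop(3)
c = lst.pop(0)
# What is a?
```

After line 1: lst = [7, 8, 19, 18, 14]
After line 2 (pop() -> a = 14): lst = [7, 8, 19, 18]
After line 3 (pop(3) -> b = 18): lst = [7, 8, 19]
After line 4 (pop(0) -> c = 7): lst = [8, 19]

14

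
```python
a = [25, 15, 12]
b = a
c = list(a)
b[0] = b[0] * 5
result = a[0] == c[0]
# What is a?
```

After line 1: a = [25, 15, 12]
After line 2 (b = a, alias): a = [25, 15, 12], b = [25, 15, 12]
After line 3 (c = list(a) is a copy, new object): c = [25, 15, 12]
After line 4 (b[0] = 25 * 5 = 125; mutates shared a/b): a = b = [125, 15, 12], c = [25, 15, 12]
After line 5 (a[0] = 125, c[0] = 25; result = False)

[125, 15, 12]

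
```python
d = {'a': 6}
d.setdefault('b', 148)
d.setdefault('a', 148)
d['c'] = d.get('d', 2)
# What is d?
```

After line 1: d = {'a': 6}
After line 2 (setdefault adds 'b'=148): d = {'a': 6, 'b': 148}
After line 3 (setdefault 'a' no-op, already exists): d = {'a': 6, 'b': 148}
After line 4 (get('d', 2) returns default since 'd' not in d): d = {'a': 6, 'b': 148, 'c': 2}

{'a': 6, 'b': 148, 'c': 2}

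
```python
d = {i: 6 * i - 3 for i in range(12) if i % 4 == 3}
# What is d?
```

{3: 15, 7: 39, 11: 63}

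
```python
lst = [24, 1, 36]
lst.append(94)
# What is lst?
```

[24, 1, 36, 94]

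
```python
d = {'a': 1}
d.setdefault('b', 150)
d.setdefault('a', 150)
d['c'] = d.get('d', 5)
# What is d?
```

After line 1: d = {'a': 1}
After line 2 (setdefault adds 'b'=150): d = {'a': 1, 'b': 150}
After line 3 (setdefault 'a' no-op, already exists): d = {'a': 1, 'b': 150}
After line 4 (get('d', 5) returns default since 'd' not in d): d = {'a': 1, 'b': 150, 'c': 5}

{'a': 1, 'b': 150, 'c': 5}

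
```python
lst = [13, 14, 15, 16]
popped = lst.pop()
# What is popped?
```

16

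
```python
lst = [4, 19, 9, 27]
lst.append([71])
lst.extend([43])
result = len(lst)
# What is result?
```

After line 1: lst = [4, 19, 9, 27]
After line 2 (append adds [71] as single element): lst = [4, 19, 9, 27, [71]]
After line 3 (extend unpacks [43], adds 43): lst = [4, 19, 9, 27, [71], 43]
After line 4: result = len(lst) = 6

6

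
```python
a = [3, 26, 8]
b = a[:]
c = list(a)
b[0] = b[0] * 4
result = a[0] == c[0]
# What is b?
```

After line 1: a = [3, 26, 8]
After line 2 (b = a[:], copy): a = [3, 26, 8], b = [3, 26, 8]
After line 3 (c = list(a) is a copy, new object): c = [3, 26, 8]
After line 4 (b[0] = 3 * 4 = 12; only b mutates (copy)): a = [3, 26, 8], b = [12, 26, 8], c = [3, 26, 8]
After line 5 (a[0] = 3, c[0] = 3; result = True)

[12, 26, 8]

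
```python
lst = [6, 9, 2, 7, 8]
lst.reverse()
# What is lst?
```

[8, 7, 2, 9, 6]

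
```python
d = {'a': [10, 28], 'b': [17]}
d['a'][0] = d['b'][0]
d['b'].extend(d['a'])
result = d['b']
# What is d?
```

After line 1: d = {'a': [10, 28], 'b': [17]}
After line 2 (a[0] = b[0] = 17): d = {'a': [17, 28], 'b': [17]}
After line 3 (b.extend(a) appends [17, 28]): d = {'a': [17, 28], 'b': [17, 17, 28]}
After line 4: result = d['b'] = [17, 17, 28]

{'a': [17, 28], 'b': [17, 17, 28]}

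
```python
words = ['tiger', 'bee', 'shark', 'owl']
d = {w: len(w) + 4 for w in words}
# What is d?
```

{'tiger': 9, 'bee': 7, 'shark': 9, 'owl': 7}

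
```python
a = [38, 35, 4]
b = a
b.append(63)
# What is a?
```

After line 1: a = [38, 35, 4]
After line 2 (b = a is an alias, same object): a = [38, 35, 4], b = [38, 35, 4]
After line 3 (b.append mutates the shared list): a = [38, 35, 4, 63], b = [38, 35, 4, 63]

[38, 35, 4, 63]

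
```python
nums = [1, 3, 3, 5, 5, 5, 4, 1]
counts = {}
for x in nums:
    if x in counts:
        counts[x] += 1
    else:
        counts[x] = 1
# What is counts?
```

Initial: counts = {}, nums = [1, 3, 3, 5, 5, 5, 4, 1]
See 1: counts = {1: 1}
See 3: counts = {1: 1, 3: 1}
See 3: counts = {1: 1, 3: 2}
See 5: counts = {1: 1, 3: 2, 5: 1}
See 5: counts = {1: 1, 3: 2, 5: 2}
See 5: counts = {1: 1, 3: 2, 5: 3}
See 4: counts = {1: 1, 3: 2, 5: 3, 4: 1}
See 1: counts = {1: 2, 3: 2, 5: 3, 4: 1}

{1: 2, 3: 2, 5: 3, 4: 1}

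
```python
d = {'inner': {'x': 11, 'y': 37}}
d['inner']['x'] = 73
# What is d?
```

After line 1: d = {'inner': {'x': 11, 'y': 37}}
After line 2 (inner x overwritten): d = {'inner': {'x': 73, 'y': 37}}

{'inner': {'x': 73, 'y': 37}}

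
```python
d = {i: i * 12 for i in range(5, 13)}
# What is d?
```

{5: 60, 6: 72, 7: 84, 8: 96, 9: 108, 10: 120, 11: 132, 12: 144}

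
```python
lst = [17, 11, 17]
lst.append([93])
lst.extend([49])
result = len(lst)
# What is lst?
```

After line 1: lst = [17, 11, 17]
After line 2 (append adds [93] as single element): lst = [17, 11, 17, [93]]
After line 3 (extend unpacks [49], adds 49): lst = [17, 11, 17, [93], 49]
After line 4: result = len(lst) = 5

[17, 11, 17, [93], 49]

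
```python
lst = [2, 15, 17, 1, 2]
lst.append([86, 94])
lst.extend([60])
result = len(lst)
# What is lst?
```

After line 1: lst = [2, 15, 17, 1, 2]
After line 2 (append adds [86, 94] as single element): lst = [2, 15, 17, 1, 2, [86, 94]]
After line 3 (extend unpacks [60], adds 60): lst = [2, 15, 17, 1, 2, [86, 94], 60]
After line 4: result = len(lst) = 7

[2, 15, 17, 1, 2, [86, 94], 60]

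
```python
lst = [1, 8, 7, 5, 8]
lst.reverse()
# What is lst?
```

[8, 5, 7, 8, 1]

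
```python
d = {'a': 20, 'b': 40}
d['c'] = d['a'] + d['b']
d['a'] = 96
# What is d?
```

After line 1: d = {'a': 20, 'b': 40}
After line 2 (d['c'] = 20 + 40): d = {'a': 20, 'b': 40, 'c': 60}
After line 3: d = {'a': 96, 'b': 40, 'c': 60}

{'a': 96, 'b': 40, 'c': 60}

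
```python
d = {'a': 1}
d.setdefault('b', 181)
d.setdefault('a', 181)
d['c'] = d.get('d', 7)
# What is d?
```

After line 1: d = {'a': 1}
After line 2 (setdefault adds 'b'=181): d = {'a': 1, 'b': 181}
After line 3 (setdefault 'a' no-op, already exists): d = {'a': 1, 'b': 181}
After line 4 (get('d', 7) returns default since 'd' not in d): d = {'a': 1, 'b': 181, 'c': 7}

{'a': 1, 'b': 181, 'c': 7}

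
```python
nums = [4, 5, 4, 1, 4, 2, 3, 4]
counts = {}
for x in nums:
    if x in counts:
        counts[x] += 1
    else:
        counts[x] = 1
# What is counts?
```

Initial: counts = {}, nums = [4, 5, 4, 1, 4, 2, 3, 4]
See 4: counts = {4: 1}
See 5: counts = {4: 1, 5: 1}
See 4: counts = {4: 2, 5: 1}
See 1: counts = {4: 2, 5: 1, 1: 1}
See 4: counts = {4: 3, 5: 1, 1: 1}
See 2: counts = {4: 3, 5: 1, 1: 1, 2: 1}
See 3: counts = {4: 3, 5: 1, 1: 1, 2: 1, 3: 1}
See 4: counts = {4: 4, 5: 1, 1: 1, 2: 1, 3: 1}

{4: 4, 5: 1, 1: 1, 2: 1, 3: 1}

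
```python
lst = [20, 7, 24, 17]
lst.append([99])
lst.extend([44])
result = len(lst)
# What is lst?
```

After line 1: lst = [20, 7, 24, 17]
After line 2 (append adds [99] as single element): lst = [20, 7, 24, 17, [99]]
After line 3 (extend unpacks [44], adds 44): lst = [20, 7, 24, 17, [99], 44]
After line 4: result = len(lst) = 6

[20, 7, 24, 17, [99], 44]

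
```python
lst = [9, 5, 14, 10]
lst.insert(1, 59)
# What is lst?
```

[9, 59, 5, 14, 10]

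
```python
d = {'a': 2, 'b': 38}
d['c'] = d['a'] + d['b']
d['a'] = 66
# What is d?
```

After line 1: d = {'a': 2, 'b': 38}
After line 2 (d['c'] = 2 + 38): d = {'a': 2, 'b': 38, 'c': 40}
After line 3: d = {'a': 66, 'b': 38, 'c': 40}

{'a': 66, 'b': 38, 'c': 40}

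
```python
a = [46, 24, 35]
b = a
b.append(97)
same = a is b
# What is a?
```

After line 1: a = [46, 24, 35]
After line 2 (b = a is an alias, same object): a = [46, 24, 35], b = [46, 24, 35]
After line 3 (b.append mutates the shared list): a = [46, 24, 35, 97], b = [46, 24, 35, 97]
After line 4 (same = a is b; same object -> True): same = True

[46, 24, 35, 97]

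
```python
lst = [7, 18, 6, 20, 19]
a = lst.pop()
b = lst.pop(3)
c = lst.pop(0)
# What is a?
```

After line 1: lst = [7, 18, 6, 20, 19]
After line 2 (pop() -> a = 19): lst = [7, 18, 6, 20]
After line 3 (pop(3) -> b = 20): lst = [7, 18, 6]
After line 4 (pop(0) -> c = 7): lst = [18, 6]

19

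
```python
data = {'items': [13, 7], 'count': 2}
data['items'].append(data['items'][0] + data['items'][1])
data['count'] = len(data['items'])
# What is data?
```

After line 1: data = {'items': [13, 7], 'count': 2}
After line 2 (append 13 + 7 = 20): data = {'items': [13, 7, 20], 'count': 2}
After line 3 (count = len(items) = 3): data = {'items': [13, 7, 20], 'count': 3}

{'items': [13, 7, 20], 'count': 3}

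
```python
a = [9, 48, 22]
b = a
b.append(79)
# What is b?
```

After line 1: a = [9, 48, 22]
After line 2 (b = a is an alias, same object): a = [9, 48, 22], b = [9, 48, 22]
After line 3 (b.append mutates the shared list): a = [9, 48, 22, 79], b = [9, 48, 22, 79]

[9, 48, 22, 79]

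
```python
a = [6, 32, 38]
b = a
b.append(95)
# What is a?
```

After line 1: a = [6, 32, 38]
After line 2 (b = a is an alias, same object): a = [6, 32, 38], b = [6, 32, 38]
After line 3 (b.append mutates the shared list): a = [6, 32, 38, 95], b = [6, 32, 38, 95]

[6, 32, 38, 95]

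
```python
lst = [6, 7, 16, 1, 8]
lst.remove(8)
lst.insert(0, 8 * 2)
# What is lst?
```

After line 1: lst = [6, 7, 16, 1, 8]
After line 2 (remove first 8): lst = [6, 7, 16, 1]
After line 3 (insert 16 at index 0): lst = [16, 6, 7, 16, 1]

[16, 6, 7, 16, 1]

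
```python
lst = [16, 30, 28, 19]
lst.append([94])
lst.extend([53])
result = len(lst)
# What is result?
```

After line 1: lst = [16, 30, 28, 19]
After line 2 (append adds [94] as single element): lst = [16, 30, 28, 19, [94]]
After line 3 (extend unpacks [53], adds 53): lst = [16, 30, 28, 19, [94], 53]
After line 4: result = len(lst) = 6

6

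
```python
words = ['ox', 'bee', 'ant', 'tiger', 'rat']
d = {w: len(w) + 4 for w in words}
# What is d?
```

{'ox': 6, 'bee': 7, 'ant': 7, 'tiger': 9, 'rat': 7}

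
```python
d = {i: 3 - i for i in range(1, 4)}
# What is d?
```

{1: 2, 2: 1, 3: 0}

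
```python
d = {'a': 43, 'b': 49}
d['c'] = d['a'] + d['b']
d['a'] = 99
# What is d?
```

After line 1: d = {'a': 43, 'b': 49}
After line 2 (d['c'] = 43 + 49): d = {'a': 43, 'b': 49, 'c': 92}
After line 3: d = {'a': 99, 'b': 49, 'c': 92}

{'a': 99, 'b': 49, 'c': 92}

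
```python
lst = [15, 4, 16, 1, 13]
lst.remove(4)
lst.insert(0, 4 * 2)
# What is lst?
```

After line 1: lst = [15, 4, 16, 1, 13]
After line 2 (remove first 4): lst = [15, 16, 1, 13]
After line 3 (insert 8 at index 0): lst = [8, 15, 16, 1, 13]

[8, 15, 16, 1, 13]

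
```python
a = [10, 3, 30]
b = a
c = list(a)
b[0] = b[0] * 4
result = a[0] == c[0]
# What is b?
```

After line 1: a = [10, 3, 30]
After line 2 (b = a, alias): a = [10, 3, 30], b = [10, 3, 30]
After line 3 (c = list(a) is a copy, new object): c = [10, 3, 30]
After line 4 (b[0] = 10 * 4 = 40; mutates shared a/b): a = b = [40, 3, 30], c = [10, 3, 30]
After line 5 (a[0] = 40, c[0] = 10; result = False)

[40, 3, 30]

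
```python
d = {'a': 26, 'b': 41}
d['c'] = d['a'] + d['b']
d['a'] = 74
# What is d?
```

After line 1: d = {'a': 26, 'b': 41}
After line 2 (d['c'] = 26 + 41): d = {'a': 26, 'b': 41, 'c': 67}
After line 3: d = {'a': 74, 'b': 41, 'c': 67}

{'a': 74, 'b': 41, 'c': 67}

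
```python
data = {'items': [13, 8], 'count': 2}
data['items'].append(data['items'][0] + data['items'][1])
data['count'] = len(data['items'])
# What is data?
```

After line 1: data = {'items': [13, 8], 'count': 2}
After line 2 (append 13 + 8 = 21): data = {'items': [13, 8, 21], 'count': 2}
After line 3 (count = len(items) = 3): data = {'items': [13, 8, 21], 'count': 3}

{'items': [13, 8, 21], 'count': 3}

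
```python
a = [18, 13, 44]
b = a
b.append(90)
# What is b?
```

After line 1: a = [18, 13, 44]
After line 2 (b = a is an alias, same object): a = [18, 13, 44], b = [18, 13, 44]
After line 3 (b.append mutates the shared list): a = [18, 13, 44, 90], b = [18, 13, 44, 90]

[18, 13, 44, 90]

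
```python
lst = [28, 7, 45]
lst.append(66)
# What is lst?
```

[28, 7, 45, 66]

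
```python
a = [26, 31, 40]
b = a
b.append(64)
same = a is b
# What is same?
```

After line 1: a = [26, 31, 40]
After line 2 (b = a is an alias, same object): a = [26, 31, 40], b = [26, 31, 40]
After line 3 (b.append mutates the shared list): a = [26, 31, 40, 64], b = [26, 31, 40, 64]
After line 4 (same = a is b; same object -> True): same = True

True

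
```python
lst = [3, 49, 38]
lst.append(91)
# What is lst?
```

[3, 49, 38, 91]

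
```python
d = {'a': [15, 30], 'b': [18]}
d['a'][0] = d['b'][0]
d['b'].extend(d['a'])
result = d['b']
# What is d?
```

After line 1: d = {'a': [15, 30], 'b': [18]}
After line 2 (a[0] = b[0] = 18): d = {'a': [18, 30], 'b': [18]}
After line 3 (b.extend(a) appends [18, 30]): d = {'a': [18, 30], 'b': [18, 18, 30]}
After line 4: result = d['b'] = [18, 18, 30]

{'a': [18, 30], 'b': [18, 18, 30]}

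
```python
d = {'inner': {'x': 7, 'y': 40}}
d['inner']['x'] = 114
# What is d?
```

After line 1: d = {'inner': {'x': 7, 'y': 40}}
After line 2 (inner x overwritten): d = {'inner': {'x': 114, 'y': 40}}

{'inner': {'x': 114, 'y': 40}}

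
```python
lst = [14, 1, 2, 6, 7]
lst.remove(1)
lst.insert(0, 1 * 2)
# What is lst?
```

After line 1: lst = [14, 1, 2, 6, 7]
After line 2 (remove first 1): lst = [14, 2, 6, 7]
After line 3 (insert 2 at index 0): lst = [2, 14, 2, 6, 7]

[2, 14, 2, 6, 7]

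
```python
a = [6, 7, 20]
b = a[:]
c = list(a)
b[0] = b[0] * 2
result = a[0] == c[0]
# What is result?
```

After line 1: a = [6, 7, 20]
After line 2 (b = a[:], copy): a = [6, 7, 20], b = [6, 7, 20]
After line 3 (c = list(a) is a copy, new object): c = [6, 7, 20]
After line 4 (b[0] = 6 * 2 = 12; only b mutates (copy)): a = [6, 7, 20], b = [12, 7, 20], c = [6, 7, 20]
After line 5 (a[0] = 6, c[0] = 6; result = True)

True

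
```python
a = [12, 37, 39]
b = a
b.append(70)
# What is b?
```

After line 1: a = [12, 37, 39]
After line 2 (b = a is an alias, same object): a = [12, 37, 39], b = [12, 37, 39]
After line 3 (b.append mutates the shared list): a = [12, 37, 39, 70], b = [12, 37, 39, 70]

[12, 37, 39, 70]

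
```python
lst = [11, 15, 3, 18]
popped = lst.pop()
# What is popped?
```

18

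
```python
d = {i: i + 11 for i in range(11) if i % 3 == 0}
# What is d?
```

{0: 11, 3: 14, 6: 17, 9: 20}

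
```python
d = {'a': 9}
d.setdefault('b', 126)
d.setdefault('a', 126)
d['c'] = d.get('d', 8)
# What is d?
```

After line 1: d = {'a': 9}
After line 2 (setdefault adds 'b'=126): d = {'a': 9, 'b': 126}
After line 3 (setdefault 'a' no-op, already exists): d = {'a': 9, 'b': 126}
After line 4 (get('d', 8) returns default since 'd' not in d): d = {'a': 9, 'b': 126, 'c': 8}

{'a': 9, 'b': 126, 'c': 8}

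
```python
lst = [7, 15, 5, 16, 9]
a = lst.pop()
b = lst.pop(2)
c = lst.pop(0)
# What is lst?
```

After line 1: lst = [7, 15, 5, 16, 9]
After line 2 (pop() -> a = 9): lst = [7, 15, 5, 16]
After line 3 (pop(2) -> b = 5): lst = [7, 15, 16]
After line 4 (pop(0) -> c = 7): lst = [15, 16]

[15, 16]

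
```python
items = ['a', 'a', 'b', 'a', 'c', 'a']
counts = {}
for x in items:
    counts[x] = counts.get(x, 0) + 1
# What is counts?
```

Initial: counts = {}, items = ['a', 'a', 'b', 'a', 'c', 'a']
See 'a': counts = {'a': 1}
See 'a': counts = {'a': 2}
See 'b': counts = {'a': 2, 'b': 1}
See 'a': counts = {'a': 3, 'b': 1}
See 'c': counts = {'a': 3, 'b': 1, 'c': 1}
See 'a': counts = {'a': 4, 'b': 1, 'c': 1}

{'a': 4, 'b': 1, 'c': 1}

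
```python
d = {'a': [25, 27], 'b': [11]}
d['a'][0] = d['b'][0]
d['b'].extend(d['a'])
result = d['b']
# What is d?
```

After line 1: d = {'a': [25, 27], 'b': [11]}
After line 2 (a[0] = b[0] = 11): d = {'a': [11, 27], 'b': [11]}
After line 3 (b.extend(a) appends [11, 27]): d = {'a': [11, 27], 'b': [11, 11, 27]}
After line 4: result = d['b'] = [11, 11, 27]

{'a': [11, 27], 'b': [11, 11, 27]}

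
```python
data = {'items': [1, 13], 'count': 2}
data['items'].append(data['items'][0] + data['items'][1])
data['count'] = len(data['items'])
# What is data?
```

After line 1: data = {'items': [1, 13], 'count': 2}
After line 2 (append 1 + 13 = 14): data = {'items': [1, 13, 14], 'count': 2}
After line 3 (count = len(items) = 3): data = {'items': [1, 13, 14], 'count': 3}

{'items': [1, 13, 14], 'count': 3}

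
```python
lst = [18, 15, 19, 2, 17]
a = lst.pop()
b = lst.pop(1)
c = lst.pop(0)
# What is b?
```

After line 1: lst = [18, 15, 19, 2, 17]
After line 2 (pop() -> a = 17): lst = [18, 15, 19, 2]
After line 3 (pop(1) -> b = 15): lst = [18, 19, 2]
After line 4 (pop(0) -> c = 18): lst = [19, 2]

15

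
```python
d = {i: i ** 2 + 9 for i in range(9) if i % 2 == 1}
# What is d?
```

{1: 10, 3: 18, 5: 34, 7: 58}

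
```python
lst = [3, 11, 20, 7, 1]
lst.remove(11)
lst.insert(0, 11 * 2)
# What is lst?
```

After line 1: lst = [3, 11, 20, 7, 1]
After line 2 (remove first 11): lst = [3, 20, 7, 1]
After line 3 (insert 22 at index 0): lst = [22, 3, 20, 7, 1]

[22, 3, 20, 7, 1]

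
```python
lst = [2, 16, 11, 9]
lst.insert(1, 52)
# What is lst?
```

[2, 52, 16, 11, 9]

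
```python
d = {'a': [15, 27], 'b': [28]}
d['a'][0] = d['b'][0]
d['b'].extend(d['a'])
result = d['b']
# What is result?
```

After line 1: d = {'a': [15, 27], 'b': [28]}
After line 2 (a[0] = b[0] = 28): d = {'a': [28, 27], 'b': [28]}
After line 3 (b.extend(a) appends [28, 27]): d = {'a': [28, 27], 'b': [28, 28, 27]}
After line 4: result = d['b'] = [28, 28, 27]

[28, 28, 27]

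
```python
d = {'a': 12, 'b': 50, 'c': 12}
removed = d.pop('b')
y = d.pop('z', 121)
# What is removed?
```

After line 1: d = {'a': 12, 'b': 50, 'c': 12}
After line 2 (pop 'b' returns 50): d = {'a': 12, 'c': 12}, removed = 50
After line 3 (pop 'z' missing, returns default 121): d = {'a': 12, 'c': 12}, y = 121

50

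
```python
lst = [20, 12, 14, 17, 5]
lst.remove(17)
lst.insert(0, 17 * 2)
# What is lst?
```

After line 1: lst = [20, 12, 14, 17, 5]
After line 2 (remove first 17): lst = [20, 12, 14, 5]
After line 3 (insert 34 at index 0): lst = [34, 20, 12, 14, 5]

[34, 20, 12, 14, 5]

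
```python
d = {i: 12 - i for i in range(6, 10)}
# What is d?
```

{6: 6, 7: 5, 8: 4, 9: 3}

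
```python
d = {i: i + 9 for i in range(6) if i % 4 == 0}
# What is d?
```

{0: 9, 4: 13}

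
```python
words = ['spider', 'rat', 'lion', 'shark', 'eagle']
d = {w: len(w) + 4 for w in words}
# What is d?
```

{'spider': 10, 'rat': 7, 'lion': 8, 'shark': 9, 'eagle': 9}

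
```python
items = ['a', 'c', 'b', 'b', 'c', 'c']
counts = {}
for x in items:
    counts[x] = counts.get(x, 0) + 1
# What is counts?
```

Initial: counts = {}, items = ['a', 'c', 'b', 'b', 'c', 'c']
See 'a': counts = {'a': 1}
See 'c': counts = {'a': 1, 'c': 1}
See 'b': counts = {'a': 1, 'c': 1, 'b': 1}
See 'b': counts = {'a': 1, 'c': 1, 'b': 2}
See 'c': counts = {'a': 1, 'c': 2, 'b': 2}
See 'c': counts = {'a': 1, 'c': 3, 'b': 2}

{'a': 1, 'c': 3, 'b': 2}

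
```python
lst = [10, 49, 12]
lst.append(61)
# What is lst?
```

[10, 49, 12, 61]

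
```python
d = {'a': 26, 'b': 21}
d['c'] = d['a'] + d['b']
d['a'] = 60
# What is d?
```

After line 1: d = {'a': 26, 'b': 21}
After line 2 (d['c'] = 26 + 21): d = {'a': 26, 'b': 21, 'c': 47}
After line 3: d = {'a': 60, 'b': 21, 'c': 47}

{'a': 60, 'b': 21, 'c': 47}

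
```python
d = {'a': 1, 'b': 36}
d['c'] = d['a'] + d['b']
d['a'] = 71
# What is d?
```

After line 1: d = {'a': 1, 'b': 36}
After line 2 (d['c'] = 1 + 36): d = {'a': 1, 'b': 36, 'c': 37}
After line 3: d = {'a': 71, 'b': 36, 'c': 37}

{'a': 71, 'b': 36, 'c': 37}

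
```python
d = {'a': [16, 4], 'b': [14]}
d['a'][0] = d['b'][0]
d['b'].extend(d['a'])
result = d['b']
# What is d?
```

After line 1: d = {'a': [16, 4], 'b': [14]}
After line 2 (a[0] = b[0] = 14): d = {'a': [14, 4], 'b': [14]}
After line 3 (b.extend(a) appends [14, 4]): d = {'a': [14, 4], 'b': [14, 14, 4]}
After line 4: result = d['b'] = [14, 14, 4]

{'a': [14, 4], 'b': [14, 14, 4]}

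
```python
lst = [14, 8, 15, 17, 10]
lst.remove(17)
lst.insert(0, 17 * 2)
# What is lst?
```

After line 1: lst = [14, 8, 15, 17, 10]
After line 2 (remove first 17): lst = [14, 8, 15, 10]
After line 3 (insert 34 at index 0): lst = [34, 14, 8, 15, 10]

[34, 14, 8, 15, 10]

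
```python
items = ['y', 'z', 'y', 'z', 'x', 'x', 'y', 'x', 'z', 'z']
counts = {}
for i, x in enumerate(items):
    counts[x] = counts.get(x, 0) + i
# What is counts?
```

Initial: counts = {}, items = ['y', 'z', 'y', 'z', 'x', 'x', 'y', 'x', 'z', 'z']
i=0, x='y': counts = {'y': 0}
i=1, x='z': counts = {'y': 0, 'z': 1}
i=2, x='y': counts = {'y': 2, 'z': 1}
i=3, x='z': counts = {'y': 2, 'z': 4}
i=4, x='x': counts = {'y': 2, 'z': 4, 'x': 4}
i=5, x='x': counts = {'y': 2, 'z': 4, 'x': 9}
i=6, x='y': counts = {'y': 8, 'z': 4, 'x': 9}
i=7, x='x': counts = {'y': 8, 'z': 4, 'x': 16}
i=8, x='z': counts = {'y': 8, 'z': 12, 'x': 16}
i=9, x='z': counts = {'y': 8, 'z': 21, 'x': 16}

{'y': 8, 'z': 21, 'x': 16}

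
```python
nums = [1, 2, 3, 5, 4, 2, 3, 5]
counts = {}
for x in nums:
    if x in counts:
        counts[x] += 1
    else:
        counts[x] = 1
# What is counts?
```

Initial: counts = {}, nums = [1, 2, 3, 5, 4, 2, 3, 5]
See 1: counts = {1: 1}
See 2: counts = {1: 1, 2: 1}
See 3: counts = {1: 1, 2: 1, 3: 1}
See 5: counts = {1: 1, 2: 1, 3: 1, 5: 1}
See 4: counts = {1: 1, 2: 1, 3: 1, 5: 1, 4: 1}
See 2: counts = {1: 1, 2: 2, 3: 1, 5: 1, 4: 1}
See 3: counts = {1: 1, 2: 2, 3: 2, 5: 1, 4: 1}
See 5: counts = {1: 1, 2: 2, 3: 2, 5: 2, 4: 1}

{1: 1, 2: 2, 3: 2, 5: 2, 4: 1}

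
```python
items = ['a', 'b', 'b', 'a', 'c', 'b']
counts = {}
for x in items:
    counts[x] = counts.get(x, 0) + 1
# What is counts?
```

Initial: counts = {}, items = ['a', 'b', 'b', 'a', 'c', 'b']
See 'a': counts = {'a': 1}
See 'b': counts = {'a': 1, 'b': 1}
See 'b': counts = {'a': 1, 'b': 2}
See 'a': counts = {'a': 2, 'b': 2}
See 'c': counts = {'a': 2, 'b': 2, 'c': 1}
See 'b': counts = {'a': 2, 'b': 3, 'c': 1}

{'a': 2, 'b': 3, 'c': 1}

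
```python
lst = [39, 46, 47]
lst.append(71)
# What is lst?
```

[39, 46, 47, 71]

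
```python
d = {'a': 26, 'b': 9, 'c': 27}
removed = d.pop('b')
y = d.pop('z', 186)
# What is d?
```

After line 1: d = {'a': 26, 'b': 9, 'c': 27}
After line 2 (pop 'b' returns 9): d = {'a': 26, 'c': 27}, removed = 9
After line 3 (pop 'z' missing, returns default 186): d = {'a': 26, 'c': 27}, y = 186

{'a': 26, 'c': 27}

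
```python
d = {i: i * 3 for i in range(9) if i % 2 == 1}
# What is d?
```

{1: 3, 3: 9, 5: 15, 7: 21}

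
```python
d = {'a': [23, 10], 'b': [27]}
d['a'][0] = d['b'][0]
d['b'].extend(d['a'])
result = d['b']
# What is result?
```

After line 1: d = {'a': [23, 10], 'b': [27]}
After line 2 (a[0] = b[0] = 27): d = {'a': [27, 10], 'b': [27]}
After line 3 (b.extend(a) appends [27, 10]): d = {'a': [27, 10], 'b': [27, 27, 10]}
After line 4: result = d['b'] = [27, 27, 10]

[27, 27, 10]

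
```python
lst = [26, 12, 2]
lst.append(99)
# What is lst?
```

[26, 12, 2, 99]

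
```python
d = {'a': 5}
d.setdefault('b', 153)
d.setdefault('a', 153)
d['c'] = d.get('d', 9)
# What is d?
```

After line 1: d = {'a': 5}
After line 2 (setdefault adds 'b'=153): d = {'a': 5, 'b': 153}
After line 3 (setdefault 'a' no-op, already exists): d = {'a': 5, 'b': 153}
After line 4 (get('d', 9) returns default since 'd' not in d): d = {'a': 5, 'b': 153, 'c': 9}

{'a': 5, 'b': 153, 'c': 9}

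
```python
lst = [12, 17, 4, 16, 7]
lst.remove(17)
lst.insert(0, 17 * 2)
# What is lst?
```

After line 1: lst = [12, 17, 4, 16, 7]
After line 2 (remove first 17): lst = [12, 4, 16, 7]
After line 3 (insert 34 at index 0): lst = [34, 12, 4, 16, 7]

[34, 12, 4, 16, 7]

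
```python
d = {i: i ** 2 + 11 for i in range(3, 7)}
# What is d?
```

{3: 20, 4: 27, 5: 36, 6: 47}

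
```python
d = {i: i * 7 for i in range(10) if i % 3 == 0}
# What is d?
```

{0: 0, 3: 21, 6: 42, 9: 63}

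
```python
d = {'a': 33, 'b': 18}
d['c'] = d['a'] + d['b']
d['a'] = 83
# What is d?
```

After line 1: d = {'a': 33, 'b': 18}
After line 2 (d['c'] = 33 + 18): d = {'a': 33, 'b': 18, 'c': 51}
After line 3: d = {'a': 83, 'b': 18, 'c': 51}

{'a': 83, 'b': 18, 'c': 51}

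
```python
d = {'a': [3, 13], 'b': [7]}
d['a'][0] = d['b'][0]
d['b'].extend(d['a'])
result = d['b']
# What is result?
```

After line 1: d = {'a': [3, 13], 'b': [7]}
After line 2 (a[0] = b[0] = 7): d = {'a': [7, 13], 'b': [7]}
After line 3 (b.extend(a) appends [7, 13]): d = {'a': [7, 13], 'b': [7, 7, 13]}
After line 4: result = d['b'] = [7, 7, 13]

[7, 7, 13]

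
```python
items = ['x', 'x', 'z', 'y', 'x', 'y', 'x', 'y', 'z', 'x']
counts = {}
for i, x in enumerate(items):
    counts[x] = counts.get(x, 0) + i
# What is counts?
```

Initial: counts = {}, items = ['x', 'x', 'z', 'y', 'x', 'y', 'x', 'y', 'z', 'x']
i=0, x='x': counts = {'x': 0}
i=1, x='x': counts = {'x': 1}
i=2, x='z': counts = {'x': 1, 'z': 2}
i=3, x='y': counts = {'x': 1, 'z': 2, 'y': 3}
i=4, x='x': counts = {'x': 5, 'z': 2, 'y': 3}
i=5, x='y': counts = {'x': 5, 'z': 2, 'y': 8}
i=6, x='x': counts = {'x': 11, 'z': 2, 'y': 8}
i=7, x='y': counts = {'x': 11, 'z': 2, 'y': 15}
i=8, x='z': counts = {'x': 11, 'z': 10, 'y': 15}
i=9, x='x': counts = {'x': 20, 'z': 10, 'y': 15}

{'x': 20, 'z': 10, 'y': 15}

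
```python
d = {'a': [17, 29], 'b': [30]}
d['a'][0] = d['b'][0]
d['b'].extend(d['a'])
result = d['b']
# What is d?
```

After line 1: d = {'a': [17, 29], 'b': [30]}
After line 2 (a[0] = b[0] = 30): d = {'a': [30, 29], 'b': [30]}
After line 3 (b.extend(a) appends [30, 29]): d = {'a': [30, 29], 'b': [30, 30, 29]}
After line 4: result = d['b'] = [30, 30, 29]

{'a': [30, 29], 'b': [30, 30, 29]}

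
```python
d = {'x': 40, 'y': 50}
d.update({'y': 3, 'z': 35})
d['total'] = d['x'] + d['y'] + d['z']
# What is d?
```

After line 1: d = {'x': 40, 'y': 50}
After line 2 (y overwritten, z added): d = {'x': 40, 'y': 3, 'z': 35}
After line 3 (total = 40 + 3 + 35 = 78): d = {'x': 40, 'y': 3, 'z': 35, 'total': 78}

{'x': 40, 'y': 3, 'z': 35, 'total': 78}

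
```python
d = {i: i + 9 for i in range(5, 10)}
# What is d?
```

{5: 14, 6: 15, 7: 16, 8: 17, 9: 18}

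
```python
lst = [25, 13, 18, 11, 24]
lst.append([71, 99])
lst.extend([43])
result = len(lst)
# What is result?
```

After line 1: lst = [25, 13, 18, 11, 24]
After line 2 (append adds [71, 99] as single element): lst = [25, 13, 18, 11, 24, [71, 99]]
After line 3 (extend unpacks [43], adds 43): lst = [25, 13, 18, 11, 24, [71, 99], 43]
After line 4: result = len(lst) = 7

7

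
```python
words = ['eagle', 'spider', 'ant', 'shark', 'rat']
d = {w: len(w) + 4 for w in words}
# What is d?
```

{'eagle': 9, 'spider': 10, 'ant': 7, 'shark': 9, 'rat': 7}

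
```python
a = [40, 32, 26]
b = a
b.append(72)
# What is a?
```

After line 1: a = [40, 32, 26]
After line 2 (b = a is an alias, same object): a = [40, 32, 26], b = [40, 32, 26]
After line 3 (b.append mutates the shared list): a = [40, 32, 26, 72], b = [40, 32, 26, 72]

[40, 32, 26, 72]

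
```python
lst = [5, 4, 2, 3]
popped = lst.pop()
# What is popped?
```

3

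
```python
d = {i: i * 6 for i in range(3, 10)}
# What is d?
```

{3: 18, 4: 24, 5: 30, 6: 36, 7: 42, 8: 48, 9: 54}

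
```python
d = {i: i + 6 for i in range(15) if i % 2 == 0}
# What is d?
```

{0: 6, 2: 8, 4: 10, 6: 12, 8: 14, 10: 16, 12: 18, 14: 20}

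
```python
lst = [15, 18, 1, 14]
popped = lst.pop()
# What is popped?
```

14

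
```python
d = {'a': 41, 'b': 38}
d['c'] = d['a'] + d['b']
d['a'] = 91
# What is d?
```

After line 1: d = {'a': 41, 'b': 38}
After line 2 (d['c'] = 41 + 38): d = {'a': 41, 'b': 38, 'c': 79}
After line 3: d = {'a': 91, 'b': 38, 'c': 79}

{'a': 91, 'b': 38, 'c': 79}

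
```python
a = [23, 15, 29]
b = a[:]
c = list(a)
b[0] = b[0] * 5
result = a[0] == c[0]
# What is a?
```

After line 1: a = [23, 15, 29]
After line 2 (b = a[:], copy): a = [23, 15, 29], b = [23, 15, 29]
After line 3 (c = list(a) is a copy, new object): c = [23, 15, 29]
After line 4 (b[0] = 23 * 5 = 115; only b mutates (copy)): a = [23, 15, 29], b = [115, 15, 29], c = [23, 15, 29]
After line 5 (a[0] = 23, c[0] = 23; result = True)

[23, 15, 29]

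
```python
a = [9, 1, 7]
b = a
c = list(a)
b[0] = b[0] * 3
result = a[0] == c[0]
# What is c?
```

After line 1: a = [9, 1, 7]
After line 2 (b = a, alias): a = [9, 1, 7], b = [9, 1, 7]
After line 3 (c = list(a) is a copy, new object): c = [9, 1, 7]
After line 4 (b[0] = 9 * 3 = 27; mutates shared a/b): a = b = [27, 1, 7], c = [9, 1, 7]
After line 5 (a[0] = 27, c[0] = 9; result = False)

[9, 1, 7]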